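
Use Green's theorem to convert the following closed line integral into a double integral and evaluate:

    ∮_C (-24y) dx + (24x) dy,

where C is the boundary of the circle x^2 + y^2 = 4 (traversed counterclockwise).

Green's theorem converts the closed line integral into a double integral over the enclosed region D:

    ∮_C P dx + Q dy = ∬_D (∂Q/∂x - ∂P/∂y) dA.

Here P = -24y, Q = 24x, so

    ∂Q/∂x = 24,    ∂P/∂y = -24,
    ∂Q/∂x - ∂P/∂y = 48.

D is the region x^2 + y^2 ≤ 4. Evaluating the double integral:

In polar coordinates (x = r cos θ, y = r sin θ, dA = r dr dθ) the integrand becomes 48, so

    ∬_D (48) dA = ∫_0^{2π} ∫_0^{2} (48) · r dr dθ.

Inner (r from 0 to 2): 96.
Outer (θ from 0 to 2π): 192π.

Therefore ∮_C P dx + Q dy = 192π.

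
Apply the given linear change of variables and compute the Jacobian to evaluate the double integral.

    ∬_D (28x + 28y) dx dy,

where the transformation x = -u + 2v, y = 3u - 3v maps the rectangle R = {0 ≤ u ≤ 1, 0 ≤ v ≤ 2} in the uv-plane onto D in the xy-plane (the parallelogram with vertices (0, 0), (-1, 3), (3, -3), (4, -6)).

Compute the Jacobian determinant of (x, y) with respect to (u, v):

    ∂(x,y)/∂(u,v) = | -1  2 | = (-1)(-3) - (2)(3) = -3.
                   | 3  -3 |

Its absolute value is |J| = 3 (the area scaling factor).

Substituting x = -u + 2v, y = 3u - 3v into the integrand,

    28x + 28y → 56u - 28v,

so the integral becomes

    ∬_R (56u - 28v) · |J| du dv = ∫_0^1 ∫_0^2 (168u - 84v) dv du.

Inner (v): 336u - 168.
Outer (u): 0.

Therefore ∬_D (28x + 28y) dx dy = 0.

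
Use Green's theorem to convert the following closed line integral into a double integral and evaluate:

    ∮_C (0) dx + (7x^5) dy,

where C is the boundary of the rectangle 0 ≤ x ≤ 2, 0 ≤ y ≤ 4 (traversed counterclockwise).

Green's theorem converts the closed line integral into a double integral over the enclosed region D:

    ∮_C P dx + Q dy = ∬_D (∂Q/∂x - ∂P/∂y) dA.

Here P = 0, Q = 7x^5, so

    ∂Q/∂x = 35x^4,    ∂P/∂y = 0,
    ∂Q/∂x - ∂P/∂y = 35x^4.

D is the region 0 ≤ x ≤ 2, 0 ≤ y ≤ 4. Evaluating the double integral:

    ∬_D (35x^4) dA = ∫_0^{2} ∫_0^{4} (35x^4) dy dx.

Inner (y from 0 to 4): 140x^4.
Outer (x from 0 to 2): 896.

Therefore ∮_C P dx + Q dy = 896.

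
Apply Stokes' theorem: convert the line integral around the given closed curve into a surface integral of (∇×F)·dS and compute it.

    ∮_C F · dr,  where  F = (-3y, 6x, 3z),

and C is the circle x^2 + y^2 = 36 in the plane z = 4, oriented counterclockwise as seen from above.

Let S be the flat disk x^2 + y^2 ≤ 36 in the plane z = 4, with upward unit normal n̂ = ẑ. By Stokes' theorem,

    ∮_C F · dr = ∬_S (∇ × F) · n̂ dS = ∬_D (curl F)_z dA,

where D is the disk x^2 + y^2 ≤ 36.

Compute the curl of F = (-3y, 6x, 3z):
    (∇ × F)_x = ∂F_z/∂y - ∂F_y/∂z = 0,
    (∇ × F)_y = ∂F_x/∂z - ∂F_z/∂x = 0,
    (∇ × F)_z = ∂F_y/∂x - ∂F_x/∂y = 9.

On z = 4, (curl F)_z = 9.

Convert to polar (x = r cos θ, y = r sin θ, dA = r dr dθ); the integrand becomes 9, so

    ∬_D (curl F)_z dA = ∫_0^{2π} ∫_0^{6} (9) · r dr dθ.

Inner (r from 0 to 6): 162.
Outer (θ from 0 to 2π): 324π.

Therefore ∮_C F · dr = 324π.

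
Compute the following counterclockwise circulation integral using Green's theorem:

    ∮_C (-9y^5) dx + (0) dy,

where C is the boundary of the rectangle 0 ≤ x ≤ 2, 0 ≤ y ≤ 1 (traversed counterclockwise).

Green's theorem converts the closed line integral into a double integral over the enclosed region D:

    ∮_C P dx + Q dy = ∬_D (∂Q/∂x - ∂P/∂y) dA.

Here P = -9y^5, Q = 0, so

    ∂Q/∂x = 0,    ∂P/∂y = -45y^4,
    ∂Q/∂x - ∂P/∂y = 45y^4.

D is the region 0 ≤ x ≤ 2, 0 ≤ y ≤ 1. Evaluating the double integral:

    ∬_D (45y^4) dA = ∫_0^{2} ∫_0^{1} (45y^4) dy dx.

Inner (y from 0 to 1): 9.
Outer (x from 0 to 2): 18.

Therefore ∮_C P dx + Q dy = 18.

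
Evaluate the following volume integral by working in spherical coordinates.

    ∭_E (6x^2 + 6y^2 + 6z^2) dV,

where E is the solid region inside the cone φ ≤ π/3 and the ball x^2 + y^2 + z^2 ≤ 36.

In spherical coordinates, x = ρ sin(φ) cos(θ), y = ρ sin(φ) sin(θ), z = ρ cos(φ), and dV = ρ^2 sin(φ) dρ dφ dθ.

The integrand becomes 6ρ^2, so

    ∭_E (6x^2 + 6y^2 + 6z^2) dV = ∫_{0}^{2π} ∫_{0}^{π/3} ∫_{0}^{6} (6ρ^2) · ρ^2 sin(φ) dρ dφ dθ.

Inner (ρ): 46656sin(φ)/5.
Middle (φ): 23328/5.
Outer (θ): 46656π/5.

Therefore the triple integral equals 46656π/5.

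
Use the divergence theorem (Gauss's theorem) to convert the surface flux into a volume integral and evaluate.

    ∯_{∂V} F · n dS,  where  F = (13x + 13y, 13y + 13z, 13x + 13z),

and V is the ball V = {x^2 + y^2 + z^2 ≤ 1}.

By the divergence theorem,

    ∯_{∂V} F · n dS = ∭_V (∇ · F) dV.

Compute the divergence:
    ∇ · F = ∂F_x/∂x + ∂F_y/∂y + ∂F_z/∂z = 13 + 13 + 13 = 39.

In spherical coordinates, x = ρ sin(φ) cos(θ), y = ρ sin(φ) sin(θ), z = ρ cos(φ), dV = ρ^2 sin(φ) dρ dφ dθ, with 0 ≤ ρ ≤ 1, 0 ≤ φ ≤ π, 0 ≤ θ ≤ 2π.

The integrand, after substitution and multiplying by the volume element, becomes (39) · ρ^2 sin(φ), so

    ∭_V (∇·F) dV = ∫_0^{2π} ∫_0^{π} ∫_0^{1} (39) · ρ^2 sin(φ) dρ dφ dθ.

Inner (ρ from 0 to 1): 13sin(φ).
Middle (φ from 0 to π): 26.
Outer (θ from 0 to 2π): 52π.

Therefore ∯_{∂V} F · n dS = 52π.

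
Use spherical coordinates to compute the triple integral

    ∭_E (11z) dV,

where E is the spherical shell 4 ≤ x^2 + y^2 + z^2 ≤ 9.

In spherical coordinates, x = ρ sin(φ) cos(θ), y = ρ sin(φ) sin(θ), z = ρ cos(φ), and dV = ρ^2 sin(φ) dρ dφ dθ.

The integrand becomes 11ρ cos(φ), so

    ∭_E (11z) dV = ∫_{0}^{2π} ∫_{0}^{π} ∫_{2}^{3} (11ρ cos(φ)) · ρ^2 sin(φ) dρ dφ dθ.

Inner (ρ): 715sin(2φ)/8.
Middle (φ): 0.
Outer (θ): 0.

Therefore the triple integral equals 0.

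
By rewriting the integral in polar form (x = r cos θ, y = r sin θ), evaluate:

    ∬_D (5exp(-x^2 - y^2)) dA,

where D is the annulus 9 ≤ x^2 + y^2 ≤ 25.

The region D is 3 ≤ r ≤ 5, 0 ≤ θ ≤ 2π in polar coordinates, where x = r cos(θ), y = r sin(θ), and dA = r dr dθ.

Under the substitution, the integrand becomes 5exp(-r^2), so

    ∬_D (5exp(-x^2 - y^2)) dA = ∫_{0}^{2π} ∫_{3}^{5} (5exp(-r^2)) · r dr dθ.

Inner integral (in r): ∫_{3}^{5} (5exp(-r^2)) · r dr = -(5 - 5exp(16))exp(-25)/2.

Outer integral (in θ): ∫_{0}^{2π} (-(5 - 5exp(16))exp(-25)/2) dθ = -5π (1 - exp(16))exp(-25).

Therefore ∬_D (5exp(-x^2 - y^2)) dA = -5π (1 - exp(16))exp(-25).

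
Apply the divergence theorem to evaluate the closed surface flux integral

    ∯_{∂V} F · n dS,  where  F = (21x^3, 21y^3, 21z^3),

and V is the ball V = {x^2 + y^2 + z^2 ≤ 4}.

By the divergence theorem,

    ∯_{∂V} F · n dS = ∭_V (∇ · F) dV.

Compute the divergence:
    ∇ · F = ∂F_x/∂x + ∂F_y/∂y + ∂F_z/∂z = 63x^2 + 63y^2 + 63z^2.

In spherical coordinates, x = ρ sin(φ) cos(θ), y = ρ sin(φ) sin(θ), z = ρ cos(φ), dV = ρ^2 sin(φ) dρ dφ dθ, with 0 ≤ ρ ≤ 2, 0 ≤ φ ≤ π, 0 ≤ θ ≤ 2π.

The integrand, after substitution and multiplying by the volume element, becomes (63ρ^2) · ρ^2 sin(φ), so

    ∭_V (∇·F) dV = ∫_0^{2π} ∫_0^{π} ∫_0^{2} (63ρ^2) · ρ^2 sin(φ) dρ dφ dθ.

Inner (ρ from 0 to 2): 2016sin(φ)/5.
Middle (φ from 0 to π): 4032/5.
Outer (θ from 0 to 2π): 8064π/5.

Therefore ∯_{∂V} F · n dS = 8064π/5.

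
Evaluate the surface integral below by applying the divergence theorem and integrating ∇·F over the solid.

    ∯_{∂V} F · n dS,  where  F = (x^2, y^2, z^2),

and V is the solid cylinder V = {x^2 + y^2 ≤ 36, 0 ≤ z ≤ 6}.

By the divergence theorem,

    ∯_{∂V} F · n dS = ∭_V (∇ · F) dV.

Compute the divergence:
    ∇ · F = ∂F_x/∂x + ∂F_y/∂y + ∂F_z/∂z = 2x + 2y + 2z.

In cylindrical coordinates, x = r cos(θ), y = r sin(θ), z = z, dV = r dr dθ dz, with 0 ≤ r ≤ 6, 0 ≤ θ ≤ 2π, 0 ≤ z ≤ 6.

The integrand, after substitution and multiplying by the volume element, becomes (2sqrt(2)r sin(θ + π/4) + 2z) · r, so

    ∭_V (∇·F) dV = ∫_0^{2π} ∫_0^{6} ∫_0^{6} (2sqrt(2)r sin(θ + π/4) + 2z) · r dz dr dθ.

Inner (z from 0 to 6): 12r (sqrt(2)r sin(θ + π/4) + 3).
Middle (r from 0 to 6): 864sqrt(2)sin(θ + π/4) + 648.
Outer (θ from 0 to 2π): 1296π.

Therefore ∯_{∂V} F · n dS = 1296π.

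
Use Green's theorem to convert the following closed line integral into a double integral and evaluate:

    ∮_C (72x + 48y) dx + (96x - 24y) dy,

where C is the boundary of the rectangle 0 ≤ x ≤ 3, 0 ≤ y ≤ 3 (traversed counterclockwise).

Green's theorem converts the closed line integral into a double integral over the enclosed region D:

    ∮_C P dx + Q dy = ∬_D (∂Q/∂x - ∂P/∂y) dA.

Here P = 72x + 48y, Q = 96x - 24y, so

    ∂Q/∂x = 96,    ∂P/∂y = 48,
    ∂Q/∂x - ∂P/∂y = 48.

D is the region 0 ≤ x ≤ 3, 0 ≤ y ≤ 3. Evaluating the double integral:

    ∬_D (48) dA = ∫_0^{3} ∫_0^{3} (48) dy dx.

Inner (y from 0 to 3): 144.
Outer (x from 0 to 3): 432.

Therefore ∮_C P dx + Q dy = 432.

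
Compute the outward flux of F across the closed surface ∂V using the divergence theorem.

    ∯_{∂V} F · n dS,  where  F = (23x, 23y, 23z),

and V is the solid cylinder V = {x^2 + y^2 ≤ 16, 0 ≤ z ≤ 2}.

By the divergence theorem,

    ∯_{∂V} F · n dS = ∭_V (∇ · F) dV.

Compute the divergence:
    ∇ · F = ∂F_x/∂x + ∂F_y/∂y + ∂F_z/∂z = 23 + 23 + 23 = 69.

In cylindrical coordinates, x = r cos(θ), y = r sin(θ), z = z, dV = r dr dθ dz, with 0 ≤ r ≤ 4, 0 ≤ θ ≤ 2π, 0 ≤ z ≤ 2.

The integrand, after substitution and multiplying by the volume element, becomes (69) · r, so

    ∭_V (∇·F) dV = ∫_0^{2π} ∫_0^{4} ∫_0^{2} (69) · r dz dr dθ.

Inner (z from 0 to 2): 138r.
Middle (r from 0 to 4): 1104.
Outer (θ from 0 to 2π): 2208π.

Therefore ∯_{∂V} F · n dS = 2208π.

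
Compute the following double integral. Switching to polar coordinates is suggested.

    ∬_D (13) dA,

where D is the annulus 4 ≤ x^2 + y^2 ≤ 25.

The region D is 2 ≤ r ≤ 5, 0 ≤ θ ≤ 2π in polar coordinates, where x = r cos(θ), y = r sin(θ), and dA = r dr dθ.

Under the substitution, the integrand becomes 13, so

    ∬_D (13) dA = ∫_{0}^{2π} ∫_{2}^{5} (13) · r dr dθ.

Inner integral (in r): ∫_{2}^{5} (13) · r dr = 273/2.

Outer integral (in θ): ∫_{0}^{2π} (273/2) dθ = 273π.

Therefore ∬_D (13) dA = 273π.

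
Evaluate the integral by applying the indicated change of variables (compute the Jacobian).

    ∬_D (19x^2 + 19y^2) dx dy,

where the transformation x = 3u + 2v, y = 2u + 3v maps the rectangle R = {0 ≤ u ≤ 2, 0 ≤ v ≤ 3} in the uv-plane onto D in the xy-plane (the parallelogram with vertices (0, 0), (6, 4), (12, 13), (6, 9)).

Compute the Jacobian determinant of (x, y) with respect to (u, v):

    ∂(x,y)/∂(u,v) = | 3  2 | = (3)(3) - (2)(2) = 5.
                   | 2  3 |

Its absolute value is |J| = 5 (the area scaling factor).

Substituting x = 3u + 2v, y = 2u + 3v into the integrand,

    19x^2 + 19y^2 → 247u^2 + 456u v + 247v^2,

so the integral becomes

    ∬_R (247u^2 + 456u v + 247v^2) · |J| du dv = ∫_0^2 ∫_0^3 (1235u^2 + 2280u v + 1235v^2) dv du.

Inner (v): 3705u^2 + 10260u + 11115.
Outer (u): 52630.

Therefore ∬_D (19x^2 + 19y^2) dx dy = 52630.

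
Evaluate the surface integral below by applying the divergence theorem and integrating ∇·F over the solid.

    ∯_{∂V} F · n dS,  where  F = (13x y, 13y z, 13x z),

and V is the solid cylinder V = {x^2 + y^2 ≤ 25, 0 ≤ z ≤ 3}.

By the divergence theorem,

    ∯_{∂V} F · n dS = ∭_V (∇ · F) dV.

Compute the divergence:
    ∇ · F = ∂F_x/∂x + ∂F_y/∂y + ∂F_z/∂z = 13y + 13z + 13x = 13x + 13y + 13z.

In cylindrical coordinates, x = r cos(θ), y = r sin(θ), z = z, dV = r dr dθ dz, with 0 ≤ r ≤ 5, 0 ≤ θ ≤ 2π, 0 ≤ z ≤ 3.

The integrand, after substitution and multiplying by the volume element, becomes (13sqrt(2)r sin(θ + π/4) + 13z) · r, so

    ∭_V (∇·F) dV = ∫_0^{2π} ∫_0^{5} ∫_0^{3} (13sqrt(2)r sin(θ + π/4) + 13z) · r dz dr dθ.

Inner (z from 0 to 3): 39r (2sqrt(2)r sin(θ + π/4) + 3)/2.
Middle (r from 0 to 5): 1625sqrt(2)sin(θ + π/4) + 2925/4.
Outer (θ from 0 to 2π): 2925π/2.

Therefore ∯_{∂V} F · n dS = 2925π/2.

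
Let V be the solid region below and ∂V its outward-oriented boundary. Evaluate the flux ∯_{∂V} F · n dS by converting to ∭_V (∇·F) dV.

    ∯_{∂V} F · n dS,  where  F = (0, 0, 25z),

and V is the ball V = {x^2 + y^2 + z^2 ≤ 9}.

By the divergence theorem,

    ∯_{∂V} F · n dS = ∭_V (∇ · F) dV.

Compute the divergence:
    ∇ · F = ∂F_x/∂x + ∂F_y/∂y + ∂F_z/∂z = 0 + 0 + 25 = 25.

In spherical coordinates, x = ρ sin(φ) cos(θ), y = ρ sin(φ) sin(θ), z = ρ cos(φ), dV = ρ^2 sin(φ) dρ dφ dθ, with 0 ≤ ρ ≤ 3, 0 ≤ φ ≤ π, 0 ≤ θ ≤ 2π.

The integrand, after substitution and multiplying by the volume element, becomes (25) · ρ^2 sin(φ), so

    ∭_V (∇·F) dV = ∫_0^{2π} ∫_0^{π} ∫_0^{3} (25) · ρ^2 sin(φ) dρ dφ dθ.

Inner (ρ from 0 to 3): 225sin(φ).
Middle (φ from 0 to π): 450.
Outer (θ from 0 to 2π): 900π.

Therefore ∯_{∂V} F · n dS = 900π.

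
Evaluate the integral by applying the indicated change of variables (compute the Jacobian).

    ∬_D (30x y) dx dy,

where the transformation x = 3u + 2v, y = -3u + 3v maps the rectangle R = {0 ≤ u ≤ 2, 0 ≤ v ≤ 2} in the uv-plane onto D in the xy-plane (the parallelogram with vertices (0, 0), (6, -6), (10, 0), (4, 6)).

Compute the Jacobian determinant of (x, y) with respect to (u, v):

    ∂(x,y)/∂(u,v) = | 3  2 | = (3)(3) - (2)(-3) = 15.
                   | -3  3 |

Its absolute value is |J| = 15 (the area scaling factor).

Substituting x = 3u + 2v, y = -3u + 3v into the integrand,

    30x y → -270u^2 + 90u v + 180v^2,

so the integral becomes

    ∬_R (-270u^2 + 90u v + 180v^2) · |J| du dv = ∫_0^2 ∫_0^2 (-4050u^2 + 1350u v + 2700v^2) dv du.

Inner (v): -8100u^2 + 2700u + 7200.
Outer (u): -1800.

Therefore ∬_D (30x y) dx dy = -1800.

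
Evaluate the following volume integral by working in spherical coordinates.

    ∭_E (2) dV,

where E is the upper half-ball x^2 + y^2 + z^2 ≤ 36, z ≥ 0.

In spherical coordinates, x = ρ sin(φ) cos(θ), y = ρ sin(φ) sin(θ), z = ρ cos(φ), and dV = ρ^2 sin(φ) dρ dφ dθ.

The integrand becomes 2, so

    ∭_E (2) dV = ∫_{0}^{2π} ∫_{0}^{π/2} ∫_{0}^{6} (2) · ρ^2 sin(φ) dρ dφ dθ.

Inner (ρ): 144sin(φ).
Middle (φ): 144.
Outer (θ): 288π.

Therefore the triple integral equals 288π.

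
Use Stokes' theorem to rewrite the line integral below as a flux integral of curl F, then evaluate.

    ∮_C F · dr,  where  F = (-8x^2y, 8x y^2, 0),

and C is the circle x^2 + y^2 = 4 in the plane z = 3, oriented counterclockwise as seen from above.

Let S be the flat disk x^2 + y^2 ≤ 4 in the plane z = 3, with upward unit normal n̂ = ẑ. By Stokes' theorem,

    ∮_C F · dr = ∬_S (∇ × F) · n̂ dS = ∬_D (curl F)_z dA,

where D is the disk x^2 + y^2 ≤ 4.

Compute the curl of F = (-8x^2y, 8x y^2, 0):
    (∇ × F)_x = ∂F_z/∂y - ∂F_y/∂z = 0,
    (∇ × F)_y = ∂F_x/∂z - ∂F_z/∂x = 0,
    (∇ × F)_z = ∂F_y/∂x - ∂F_x/∂y = 8x^2 + 8y^2.

On z = 3, (curl F)_z = 8x^2 + 8y^2.

Convert to polar (x = r cos θ, y = r sin θ, dA = r dr dθ); the integrand becomes 8r^2, so

    ∬_D (curl F)_z dA = ∫_0^{2π} ∫_0^{2} (8r^2) · r dr dθ.

Inner (r from 0 to 2): 32.
Outer (θ from 0 to 2π): 64π.

Therefore ∮_C F · dr = 64π.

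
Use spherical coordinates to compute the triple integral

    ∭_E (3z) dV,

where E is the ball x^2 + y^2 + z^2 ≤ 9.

In spherical coordinates, x = ρ sin(φ) cos(θ), y = ρ sin(φ) sin(θ), z = ρ cos(φ), and dV = ρ^2 sin(φ) dρ dφ dθ.

The integrand becomes 3ρ cos(φ), so

    ∭_E (3z) dV = ∫_{0}^{2π} ∫_{0}^{π} ∫_{0}^{3} (3ρ cos(φ)) · ρ^2 sin(φ) dρ dφ dθ.

Inner (ρ): 243sin(2φ)/8.
Middle (φ): 0.
Outer (θ): 0.

Therefore the triple integral equals 0.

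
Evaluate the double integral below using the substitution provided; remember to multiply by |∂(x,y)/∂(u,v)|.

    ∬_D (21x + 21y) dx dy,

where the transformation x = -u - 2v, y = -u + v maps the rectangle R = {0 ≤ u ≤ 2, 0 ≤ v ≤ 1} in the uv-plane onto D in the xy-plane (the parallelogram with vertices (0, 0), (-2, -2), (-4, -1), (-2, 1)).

Compute the Jacobian determinant of (x, y) with respect to (u, v):

    ∂(x,y)/∂(u,v) = | -1  -2 | = (-1)(1) - (-2)(-1) = -3.
                   | -1  1 |

Its absolute value is |J| = 3 (the area scaling factor).

Substituting x = -u - 2v, y = -u + v into the integrand,

    21x + 21y → -42u - 21v,

so the integral becomes

    ∬_R (-42u - 21v) · |J| du dv = ∫_0^2 ∫_0^1 (-126u - 63v) dv du.

Inner (v): -126u - 63/2.
Outer (u): -315.

Therefore ∬_D (21x + 21y) dx dy = -315.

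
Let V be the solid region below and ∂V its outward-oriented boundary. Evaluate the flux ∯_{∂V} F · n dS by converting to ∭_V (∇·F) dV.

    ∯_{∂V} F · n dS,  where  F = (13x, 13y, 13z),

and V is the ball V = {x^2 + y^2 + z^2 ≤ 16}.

By the divergence theorem,

    ∯_{∂V} F · n dS = ∭_V (∇ · F) dV.

Compute the divergence:
    ∇ · F = ∂F_x/∂x + ∂F_y/∂y + ∂F_z/∂z = 13 + 13 + 13 = 39.

In spherical coordinates, x = ρ sin(φ) cos(θ), y = ρ sin(φ) sin(θ), z = ρ cos(φ), dV = ρ^2 sin(φ) dρ dφ dθ, with 0 ≤ ρ ≤ 4, 0 ≤ φ ≤ π, 0 ≤ θ ≤ 2π.

The integrand, after substitution and multiplying by the volume element, becomes (39) · ρ^2 sin(φ), so

    ∭_V (∇·F) dV = ∫_0^{2π} ∫_0^{π} ∫_0^{4} (39) · ρ^2 sin(φ) dρ dφ dθ.

Inner (ρ from 0 to 4): 832sin(φ).
Middle (φ from 0 to π): 1664.
Outer (θ from 0 to 2π): 3328π.

Therefore ∯_{∂V} F · n dS = 3328π.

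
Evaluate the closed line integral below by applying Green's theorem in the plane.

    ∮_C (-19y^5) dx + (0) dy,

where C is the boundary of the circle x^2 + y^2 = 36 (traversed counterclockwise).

Green's theorem converts the closed line integral into a double integral over the enclosed region D:

    ∮_C P dx + Q dy = ∬_D (∂Q/∂x - ∂P/∂y) dA.

Here P = -19y^5, Q = 0, so

    ∂Q/∂x = 0,    ∂P/∂y = -95y^4,
    ∂Q/∂x - ∂P/∂y = 95y^4.

D is the region x^2 + y^2 ≤ 36. Evaluating the double integral:

In polar coordinates (x = r cos θ, y = r sin θ, dA = r dr dθ) the integrand becomes 95r^4sin(θ)^4, so

    ∬_D (95y^4) dA = ∫_0^{2π} ∫_0^{6} (95r^4sin(θ)^4) · r dr dθ.

Inner (r from 0 to 6): 738720sin(θ)^4.
Outer (θ from 0 to 2π): 554040π.

Therefore ∮_C P dx + Q dy = 554040π.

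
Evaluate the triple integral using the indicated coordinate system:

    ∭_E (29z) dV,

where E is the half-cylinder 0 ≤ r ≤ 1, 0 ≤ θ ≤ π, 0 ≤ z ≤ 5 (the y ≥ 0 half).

In cylindrical coordinates, x = r cos(θ), y = r sin(θ), z = z, and dV = r dr dθ dz.

The integrand becomes 29z, so

    ∭_E (29z) dV = ∫_{0}^{π} ∫_{0}^{1} ∫_{0}^{5} (29z) · r dz dr dθ.

Inner (z): 725r/2.
Middle (r from 0 to 1): 725/4.
Outer (θ): 725π/4.

Therefore the triple integral equals 725π/4.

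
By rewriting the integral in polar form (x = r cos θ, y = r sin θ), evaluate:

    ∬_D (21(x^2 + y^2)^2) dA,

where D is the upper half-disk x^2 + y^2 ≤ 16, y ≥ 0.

The region D is 0 ≤ r ≤ 4, 0 ≤ θ ≤ π in polar coordinates, where x = r cos(θ), y = r sin(θ), and dA = r dr dθ.

Under the substitution, the integrand becomes 21r^4, so

    ∬_D (21(x^2 + y^2)^2) dA = ∫_{0}^{π} ∫_{0}^{4} (21r^4) · r dr dθ.

Inner integral (in r): ∫_{0}^{4} (21r^4) · r dr = 14336.

Outer integral (in θ): ∫_{0}^{π} (14336) dθ = 14336π.

Therefore ∬_D (21(x^2 + y^2)^2) dA = 14336π.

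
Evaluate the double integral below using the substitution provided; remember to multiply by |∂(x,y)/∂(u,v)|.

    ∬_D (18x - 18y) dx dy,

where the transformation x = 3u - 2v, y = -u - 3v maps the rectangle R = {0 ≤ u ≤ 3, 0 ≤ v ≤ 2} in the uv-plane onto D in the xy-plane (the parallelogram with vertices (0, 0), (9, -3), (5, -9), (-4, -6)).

Compute the Jacobian determinant of (x, y) with respect to (u, v):

    ∂(x,y)/∂(u,v) = | 3  -2 | = (3)(-3) - (-2)(-1) = -11.
                   | -1  -3 |

Its absolute value is |J| = 11 (the area scaling factor).

Substituting x = 3u - 2v, y = -u - 3v into the integrand,

    18x - 18y → 72u + 18v,

so the integral becomes

    ∬_R (72u + 18v) · |J| du dv = ∫_0^3 ∫_0^2 (792u + 198v) dv du.

Inner (v): 1584u + 396.
Outer (u): 8316.

Therefore ∬_D (18x - 18y) dx dy = 8316.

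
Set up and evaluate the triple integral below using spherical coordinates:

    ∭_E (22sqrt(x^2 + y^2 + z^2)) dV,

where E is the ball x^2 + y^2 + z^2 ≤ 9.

In spherical coordinates, x = ρ sin(φ) cos(θ), y = ρ sin(φ) sin(θ), z = ρ cos(φ), and dV = ρ^2 sin(φ) dρ dφ dθ.

The integrand becomes 22ρ, so

    ∭_E (22sqrt(x^2 + y^2 + z^2)) dV = ∫_{0}^{2π} ∫_{0}^{π} ∫_{0}^{3} (22ρ) · ρ^2 sin(φ) dρ dφ dθ.

Inner (ρ): 891sin(φ)/2.
Middle (φ): 891.
Outer (θ): 1782π.

Therefore the triple integral equals 1782π.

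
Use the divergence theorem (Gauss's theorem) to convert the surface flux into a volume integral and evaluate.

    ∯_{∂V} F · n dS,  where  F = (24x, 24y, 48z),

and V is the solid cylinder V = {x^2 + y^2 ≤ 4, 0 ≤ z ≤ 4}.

By the divergence theorem,

    ∯_{∂V} F · n dS = ∭_V (∇ · F) dV.

Compute the divergence:
    ∇ · F = ∂F_x/∂x + ∂F_y/∂y + ∂F_z/∂z = 24 + 24 + 48 = 96.

In cylindrical coordinates, x = r cos(θ), y = r sin(θ), z = z, dV = r dr dθ dz, with 0 ≤ r ≤ 2, 0 ≤ θ ≤ 2π, 0 ≤ z ≤ 4.

The integrand, after substitution and multiplying by the volume element, becomes (96) · r, so

    ∭_V (∇·F) dV = ∫_0^{2π} ∫_0^{2} ∫_0^{4} (96) · r dz dr dθ.

Inner (z from 0 to 4): 384r.
Middle (r from 0 to 2): 768.
Outer (θ from 0 to 2π): 1536π.

Therefore ∯_{∂V} F · n dS = 1536π.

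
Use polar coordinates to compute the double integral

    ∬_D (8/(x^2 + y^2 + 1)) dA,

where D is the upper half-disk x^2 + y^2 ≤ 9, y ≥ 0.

The region D is 0 ≤ r ≤ 3, 0 ≤ θ ≤ π in polar coordinates, where x = r cos(θ), y = r sin(θ), and dA = r dr dθ.

Under the substitution, the integrand becomes 8/(r^2 + 1), so

    ∬_D (8/(x^2 + y^2 + 1)) dA = ∫_{0}^{π} ∫_{0}^{3} (8/(r^2 + 1)) · r dr dθ.

Inner integral (in r): ∫_{0}^{3} (8/(r^2 + 1)) · r dr = log(10000).

Outer integral (in θ): ∫_{0}^{π} (log(10000)) dθ = log(10000^π).

Therefore ∬_D (8/(x^2 + y^2 + 1)) dA = log(10000^π).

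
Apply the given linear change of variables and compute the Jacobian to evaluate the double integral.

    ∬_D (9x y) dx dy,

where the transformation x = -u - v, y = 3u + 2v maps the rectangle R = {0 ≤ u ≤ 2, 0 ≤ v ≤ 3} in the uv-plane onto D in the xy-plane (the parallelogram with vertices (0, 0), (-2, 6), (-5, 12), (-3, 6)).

Compute the Jacobian determinant of (x, y) with respect to (u, v):

    ∂(x,y)/∂(u,v) = | -1  -1 | = (-1)(2) - (-1)(3) = 1.
                   | 3  2 |

Its absolute value is |J| = 1 (the area scaling factor).

Substituting x = -u - v, y = 3u + 2v into the integrand,

    9x y → -27u^2 - 45u v - 18v^2,

so the integral becomes

    ∬_R (-27u^2 - 45u v - 18v^2) · |J| du dv = ∫_0^2 ∫_0^3 (-27u^2 - 45u v - 18v^2) dv du.

Inner (v): -81u^2 - 405u/2 - 162.
Outer (u): -945.

Therefore ∬_D (9x y) dx dy = -945.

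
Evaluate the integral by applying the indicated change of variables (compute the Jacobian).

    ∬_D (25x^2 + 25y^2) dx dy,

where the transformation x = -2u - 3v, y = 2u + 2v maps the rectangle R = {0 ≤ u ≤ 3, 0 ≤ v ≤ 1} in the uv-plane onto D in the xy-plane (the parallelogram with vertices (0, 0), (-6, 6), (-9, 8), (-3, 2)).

Compute the Jacobian determinant of (x, y) with respect to (u, v):

    ∂(x,y)/∂(u,v) = | -2  -3 | = (-2)(2) - (-3)(2) = 2.
                   | 2  2 |

Its absolute value is |J| = 2 (the area scaling factor).

Substituting x = -2u - 3v, y = 2u + 2v into the integrand,

    25x^2 + 25y^2 → 200u^2 + 500u v + 325v^2,

so the integral becomes

    ∬_R (200u^2 + 500u v + 325v^2) · |J| du dv = ∫_0^3 ∫_0^1 (400u^2 + 1000u v + 650v^2) dv du.

Inner (v): 400u^2 + 500u + 650/3.
Outer (u): 6500.

Therefore ∬_D (25x^2 + 25y^2) dx dy = 6500.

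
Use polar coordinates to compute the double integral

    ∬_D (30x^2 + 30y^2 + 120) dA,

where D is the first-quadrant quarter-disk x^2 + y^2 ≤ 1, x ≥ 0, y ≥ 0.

The region D is 0 ≤ r ≤ 1, 0 ≤ θ ≤ π/2 in polar coordinates, where x = r cos(θ), y = r sin(θ), and dA = r dr dθ.

Under the substitution, the integrand becomes 30r^2 + 120, so

    ∬_D (30x^2 + 30y^2 + 120) dA = ∫_{0}^{π/2} ∫_{0}^{1} (30r^2 + 120) · r dr dθ.

Inner integral (in r): ∫_{0}^{1} (30r^2 + 120) · r dr = 135/2.

Outer integral (in θ): ∫_{0}^{π/2} (135/2) dθ = 135π/4.

Therefore ∬_D (30x^2 + 30y^2 + 120) dA = 135π/4.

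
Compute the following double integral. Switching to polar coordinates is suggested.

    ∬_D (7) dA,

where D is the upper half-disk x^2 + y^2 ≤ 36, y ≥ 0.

The region D is 0 ≤ r ≤ 6, 0 ≤ θ ≤ π in polar coordinates, where x = r cos(θ), y = r sin(θ), and dA = r dr dθ.

Under the substitution, the integrand becomes 7, so

    ∬_D (7) dA = ∫_{0}^{π} ∫_{0}^{6} (7) · r dr dθ.

Inner integral (in r): ∫_{0}^{6} (7) · r dr = 126.

Outer integral (in θ): ∫_{0}^{π} (126) dθ = 126π.

Therefore ∬_D (7) dA = 126π.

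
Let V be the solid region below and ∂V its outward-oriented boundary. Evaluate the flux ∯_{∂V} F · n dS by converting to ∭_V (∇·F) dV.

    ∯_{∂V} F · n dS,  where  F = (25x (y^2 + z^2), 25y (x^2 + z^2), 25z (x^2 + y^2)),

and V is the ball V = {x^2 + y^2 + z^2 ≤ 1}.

By the divergence theorem,

    ∯_{∂V} F · n dS = ∭_V (∇ · F) dV.

Compute the divergence:
    ∇ · F = ∂F_x/∂x + ∂F_y/∂y + ∂F_z/∂z = 25y^2 + 25z^2 + 25x^2 + 25z^2 + 25x^2 + 25y^2 = 50x^2 + 50y^2 + 50z^2.

In spherical coordinates, x = ρ sin(φ) cos(θ), y = ρ sin(φ) sin(θ), z = ρ cos(φ), dV = ρ^2 sin(φ) dρ dφ dθ, with 0 ≤ ρ ≤ 1, 0 ≤ φ ≤ π, 0 ≤ θ ≤ 2π.

The integrand, after substitution and multiplying by the volume element, becomes (50ρ^2) · ρ^2 sin(φ), so

    ∭_V (∇·F) dV = ∫_0^{2π} ∫_0^{π} ∫_0^{1} (50ρ^2) · ρ^2 sin(φ) dρ dφ dθ.

Inner (ρ from 0 to 1): 10sin(φ).
Middle (φ from 0 to π): 20.
Outer (θ from 0 to 2π): 40π.

Therefore ∯_{∂V} F · n dS = 40π.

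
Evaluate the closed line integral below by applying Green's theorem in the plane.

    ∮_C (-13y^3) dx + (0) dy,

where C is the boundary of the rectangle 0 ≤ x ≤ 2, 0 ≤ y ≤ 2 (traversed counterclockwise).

Green's theorem converts the closed line integral into a double integral over the enclosed region D:

    ∮_C P dx + Q dy = ∬_D (∂Q/∂x - ∂P/∂y) dA.

Here P = -13y^3, Q = 0, so

    ∂Q/∂x = 0,    ∂P/∂y = -39y^2,
    ∂Q/∂x - ∂P/∂y = 39y^2.

D is the region 0 ≤ x ≤ 2, 0 ≤ y ≤ 2. Evaluating the double integral:

    ∬_D (39y^2) dA = ∫_0^{2} ∫_0^{2} (39y^2) dy dx.

Inner (y from 0 to 2): 104.
Outer (x from 0 to 2): 208.

Therefore ∮_C P dx + Q dy = 208.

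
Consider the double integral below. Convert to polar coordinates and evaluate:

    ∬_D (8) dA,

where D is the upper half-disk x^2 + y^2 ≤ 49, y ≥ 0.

The region D is 0 ≤ r ≤ 7, 0 ≤ θ ≤ π in polar coordinates, where x = r cos(θ), y = r sin(θ), and dA = r dr dθ.

Under the substitution, the integrand becomes 8, so

    ∬_D (8) dA = ∫_{0}^{π} ∫_{0}^{7} (8) · r dr dθ.

Inner integral (in r): ∫_{0}^{7} (8) · r dr = 196.

Outer integral (in θ): ∫_{0}^{π} (196) dθ = 196π.

Therefore ∬_D (8) dA = 196π.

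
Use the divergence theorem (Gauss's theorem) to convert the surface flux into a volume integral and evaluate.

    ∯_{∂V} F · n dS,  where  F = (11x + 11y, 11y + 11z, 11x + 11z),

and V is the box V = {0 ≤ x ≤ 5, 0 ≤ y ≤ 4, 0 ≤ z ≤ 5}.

By the divergence theorem,

    ∯_{∂V} F · n dS = ∭_V (∇ · F) dV.

Compute the divergence:
    ∇ · F = ∂F_x/∂x + ∂F_y/∂y + ∂F_z/∂z = 11 + 11 + 11 = 33.

V is a rectangular box, so dV = dx dy dz with 0 ≤ x ≤ 5, 0 ≤ y ≤ 4, 0 ≤ z ≤ 5.

Integrate (33) over V as an iterated integral:

    ∭_V (∇·F) dV = ∫_0^{5} ∫_0^{4} ∫_0^{5} (33) dz dy dx.

Inner (z from 0 to 5): 165.
Middle (y from 0 to 4): 660.
Outer (x from 0 to 5): 3300.

Therefore ∯_{∂V} F · n dS = 3300.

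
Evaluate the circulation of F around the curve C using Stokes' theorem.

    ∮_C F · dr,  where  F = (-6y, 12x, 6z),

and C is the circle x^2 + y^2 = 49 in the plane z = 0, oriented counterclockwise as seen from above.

Let S be the flat disk x^2 + y^2 ≤ 49 in the plane z = 0, with upward unit normal n̂ = ẑ. By Stokes' theorem,

    ∮_C F · dr = ∬_S (∇ × F) · n̂ dS = ∬_D (curl F)_z dA,

where D is the disk x^2 + y^2 ≤ 49.

Compute the curl of F = (-6y, 12x, 6z):
    (∇ × F)_x = ∂F_z/∂y - ∂F_y/∂z = 0,
    (∇ × F)_y = ∂F_x/∂z - ∂F_z/∂x = 0,
    (∇ × F)_z = ∂F_y/∂x - ∂F_x/∂y = 18.

On z = 0, (curl F)_z = 18.

Convert to polar (x = r cos θ, y = r sin θ, dA = r dr dθ); the integrand becomes 18, so

    ∬_D (curl F)_z dA = ∫_0^{2π} ∫_0^{7} (18) · r dr dθ.

Inner (r from 0 to 7): 441.
Outer (θ from 0 to 2π): 882π.

Therefore ∮_C F · dr = 882π.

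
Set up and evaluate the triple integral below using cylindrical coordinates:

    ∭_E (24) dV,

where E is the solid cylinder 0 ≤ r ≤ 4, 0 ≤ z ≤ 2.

In cylindrical coordinates, x = r cos(θ), y = r sin(θ), z = z, and dV = r dr dθ dz.

The integrand becomes 24, so

    ∭_E (24) dV = ∫_{0}^{2π} ∫_{0}^{4} ∫_{0}^{2} (24) · r dz dr dθ.

Inner (z): 48r.
Middle (r from 0 to 4): 384.
Outer (θ): 768π.

Therefore the triple integral equals 768π.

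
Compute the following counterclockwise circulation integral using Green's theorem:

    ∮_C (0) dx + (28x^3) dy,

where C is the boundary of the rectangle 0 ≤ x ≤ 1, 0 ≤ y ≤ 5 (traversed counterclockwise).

Green's theorem converts the closed line integral into a double integral over the enclosed region D:

    ∮_C P dx + Q dy = ∬_D (∂Q/∂x - ∂P/∂y) dA.

Here P = 0, Q = 28x^3, so

    ∂Q/∂x = 84x^2,    ∂P/∂y = 0,
    ∂Q/∂x - ∂P/∂y = 84x^2.

D is the region 0 ≤ x ≤ 1, 0 ≤ y ≤ 5. Evaluating the double integral:

    ∬_D (84x^2) dA = ∫_0^{1} ∫_0^{5} (84x^2) dy dx.

Inner (y from 0 to 5): 420x^2.
Outer (x from 0 to 1): 140.

Therefore ∮_C P dx + Q dy = 140.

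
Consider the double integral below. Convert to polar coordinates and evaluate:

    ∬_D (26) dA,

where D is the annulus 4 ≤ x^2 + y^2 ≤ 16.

The region D is 2 ≤ r ≤ 4, 0 ≤ θ ≤ 2π in polar coordinates, where x = r cos(θ), y = r sin(θ), and dA = r dr dθ.

Under the substitution, the integrand becomes 26, so

    ∬_D (26) dA = ∫_{0}^{2π} ∫_{2}^{4} (26) · r dr dθ.

Inner integral (in r): ∫_{2}^{4} (26) · r dr = 156.

Outer integral (in θ): ∫_{0}^{2π} (156) dθ = 312π.

Therefore ∬_D (26) dA = 312π.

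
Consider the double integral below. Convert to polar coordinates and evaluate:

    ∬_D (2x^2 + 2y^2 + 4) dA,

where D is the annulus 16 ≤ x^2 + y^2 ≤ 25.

The region D is 4 ≤ r ≤ 5, 0 ≤ θ ≤ 2π in polar coordinates, where x = r cos(θ), y = r sin(θ), and dA = r dr dθ.

Under the substitution, the integrand becomes 2r^2 + 4, so

    ∬_D (2x^2 + 2y^2 + 4) dA = ∫_{0}^{2π} ∫_{4}^{5} (2r^2 + 4) · r dr dθ.

Inner integral (in r): ∫_{4}^{5} (2r^2 + 4) · r dr = 405/2.

Outer integral (in θ): ∫_{0}^{2π} (405/2) dθ = 405π.

Therefore ∬_D (2x^2 + 2y^2 + 4) dA = 405π.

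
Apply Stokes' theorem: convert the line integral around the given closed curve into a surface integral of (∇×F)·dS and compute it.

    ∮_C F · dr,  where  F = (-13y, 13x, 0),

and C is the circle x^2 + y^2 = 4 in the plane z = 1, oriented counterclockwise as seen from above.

Let S be the flat disk x^2 + y^2 ≤ 4 in the plane z = 1, with upward unit normal n̂ = ẑ. By Stokes' theorem,

    ∮_C F · dr = ∬_S (∇ × F) · n̂ dS = ∬_D (curl F)_z dA,

where D is the disk x^2 + y^2 ≤ 4.

Compute the curl of F = (-13y, 13x, 0):
    (∇ × F)_x = ∂F_z/∂y - ∂F_y/∂z = 0,
    (∇ × F)_y = ∂F_x/∂z - ∂F_z/∂x = 0,
    (∇ × F)_z = ∂F_y/∂x - ∂F_x/∂y = 26.

On z = 1, (curl F)_z = 26.

Convert to polar (x = r cos θ, y = r sin θ, dA = r dr dθ); the integrand becomes 26, so

    ∬_D (curl F)_z dA = ∫_0^{2π} ∫_0^{2} (26) · r dr dθ.

Inner (r from 0 to 2): 52.
Outer (θ from 0 to 2π): 104π.

Therefore ∮_C F · dr = 104π.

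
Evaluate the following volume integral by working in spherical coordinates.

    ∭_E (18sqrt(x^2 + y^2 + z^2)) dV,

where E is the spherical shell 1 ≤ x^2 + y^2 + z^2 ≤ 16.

In spherical coordinates, x = ρ sin(φ) cos(θ), y = ρ sin(φ) sin(θ), z = ρ cos(φ), and dV = ρ^2 sin(φ) dρ dφ dθ.

The integrand becomes 18ρ, so

    ∭_E (18sqrt(x^2 + y^2 + z^2)) dV = ∫_{0}^{2π} ∫_{0}^{π} ∫_{1}^{4} (18ρ) · ρ^2 sin(φ) dρ dφ dθ.

Inner (ρ): 2295sin(φ)/2.
Middle (φ): 2295.
Outer (θ): 4590π.

Therefore the triple integral equals 4590π.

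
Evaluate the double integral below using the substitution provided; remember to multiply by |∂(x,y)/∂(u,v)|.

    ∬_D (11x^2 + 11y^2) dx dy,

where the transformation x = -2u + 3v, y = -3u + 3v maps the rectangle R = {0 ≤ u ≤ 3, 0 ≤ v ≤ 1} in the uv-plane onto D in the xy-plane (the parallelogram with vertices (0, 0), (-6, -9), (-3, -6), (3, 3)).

Compute the Jacobian determinant of (x, y) with respect to (u, v):

    ∂(x,y)/∂(u,v) = | -2  3 | = (-2)(3) - (3)(-3) = 3.
                   | -3  3 |

Its absolute value is |J| = 3 (the area scaling factor).

Substituting x = -2u + 3v, y = -3u + 3v into the integrand,

    11x^2 + 11y^2 → 143u^2 - 330u v + 198v^2,

so the integral becomes

    ∬_R (143u^2 - 330u v + 198v^2) · |J| du dv = ∫_0^3 ∫_0^1 (429u^2 - 990u v + 594v^2) dv du.

Inner (v): 429u^2 - 495u + 198.
Outer (u): 4455/2.

Therefore ∬_D (11x^2 + 11y^2) dx dy = 4455/2.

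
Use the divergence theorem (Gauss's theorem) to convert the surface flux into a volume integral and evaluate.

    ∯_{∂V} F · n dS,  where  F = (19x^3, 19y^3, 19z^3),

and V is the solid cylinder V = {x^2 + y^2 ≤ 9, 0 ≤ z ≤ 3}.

By the divergence theorem,

    ∯_{∂V} F · n dS = ∭_V (∇ · F) dV.

Compute the divergence:
    ∇ · F = ∂F_x/∂x + ∂F_y/∂y + ∂F_z/∂z = 57x^2 + 57y^2 + 57z^2.

In cylindrical coordinates, x = r cos(θ), y = r sin(θ), z = z, dV = r dr dθ dz, with 0 ≤ r ≤ 3, 0 ≤ θ ≤ 2π, 0 ≤ z ≤ 3.

The integrand, after substitution and multiplying by the volume element, becomes (57r^2 + 57z^2) · r, so

    ∭_V (∇·F) dV = ∫_0^{2π} ∫_0^{3} ∫_0^{3} (57r^2 + 57z^2) · r dz dr dθ.

Inner (z from 0 to 3): 171r (r^2 + 3).
Middle (r from 0 to 3): 23085/4.
Outer (θ from 0 to 2π): 23085π/2.

Therefore ∯_{∂V} F · n dS = 23085π/2.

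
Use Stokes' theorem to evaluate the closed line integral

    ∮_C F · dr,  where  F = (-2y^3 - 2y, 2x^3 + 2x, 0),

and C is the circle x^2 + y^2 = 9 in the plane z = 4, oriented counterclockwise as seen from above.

Let S be the flat disk x^2 + y^2 ≤ 9 in the plane z = 4, with upward unit normal n̂ = ẑ. By Stokes' theorem,

    ∮_C F · dr = ∬_S (∇ × F) · n̂ dS = ∬_D (curl F)_z dA,

where D is the disk x^2 + y^2 ≤ 9.

Compute the curl of F = (-2y^3 - 2y, 2x^3 + 2x, 0):
    (∇ × F)_x = ∂F_z/∂y - ∂F_y/∂z = 0,
    (∇ × F)_y = ∂F_x/∂z - ∂F_z/∂x = 0,
    (∇ × F)_z = ∂F_y/∂x - ∂F_x/∂y = 6x^2 + 6y^2 + 4.

On z = 4, (curl F)_z = 6x^2 + 6y^2 + 4.

Convert to polar (x = r cos θ, y = r sin θ, dA = r dr dθ); the integrand becomes 6r^2 + 4, so

    ∬_D (curl F)_z dA = ∫_0^{2π} ∫_0^{3} (6r^2 + 4) · r dr dθ.

Inner (r from 0 to 3): 279/2.
Outer (θ from 0 to 2π): 279π.

Therefore ∮_C F · dr = 279π.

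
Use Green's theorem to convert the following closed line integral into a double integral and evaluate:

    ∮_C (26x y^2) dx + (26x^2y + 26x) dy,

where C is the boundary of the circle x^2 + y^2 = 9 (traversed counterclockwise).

Green's theorem converts the closed line integral into a double integral over the enclosed region D:

    ∮_C P dx + Q dy = ∬_D (∂Q/∂x - ∂P/∂y) dA.

Here P = 26x y^2, Q = 26x^2y + 26x, so

    ∂Q/∂x = 52x y + 26,    ∂P/∂y = 52x y,
    ∂Q/∂x - ∂P/∂y = 26.

D is the region x^2 + y^2 ≤ 9. Evaluating the double integral:

In polar coordinates (x = r cos θ, y = r sin θ, dA = r dr dθ) the integrand becomes 26, so

    ∬_D (26) dA = ∫_0^{2π} ∫_0^{3} (26) · r dr dθ.

Inner (r from 0 to 3): 117.
Outer (θ from 0 to 2π): 234π.

Therefore ∮_C P dx + Q dy = 234π.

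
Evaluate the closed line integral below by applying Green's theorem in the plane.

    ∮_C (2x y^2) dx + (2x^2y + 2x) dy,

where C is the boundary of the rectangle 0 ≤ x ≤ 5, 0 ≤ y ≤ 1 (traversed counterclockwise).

Green's theorem converts the closed line integral into a double integral over the enclosed region D:

    ∮_C P dx + Q dy = ∬_D (∂Q/∂x - ∂P/∂y) dA.

Here P = 2x y^2, Q = 2x^2y + 2x, so

    ∂Q/∂x = 4x y + 2,    ∂P/∂y = 4x y,
    ∂Q/∂x - ∂P/∂y = 2.

D is the region 0 ≤ x ≤ 5, 0 ≤ y ≤ 1. Evaluating the double integral:

    ∬_D (2) dA = ∫_0^{5} ∫_0^{1} (2) dy dx.

Inner (y from 0 to 1): 2.
Outer (x from 0 to 5): 10.

Therefore ∮_C P dx + Q dy = 10.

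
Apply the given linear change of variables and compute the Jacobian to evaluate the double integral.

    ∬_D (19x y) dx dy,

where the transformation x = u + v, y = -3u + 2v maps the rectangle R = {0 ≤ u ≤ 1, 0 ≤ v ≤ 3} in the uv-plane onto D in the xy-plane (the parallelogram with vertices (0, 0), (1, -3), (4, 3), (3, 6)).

Compute the Jacobian determinant of (x, y) with respect to (u, v):

    ∂(x,y)/∂(u,v) = | 1  1 | = (1)(2) - (1)(-3) = 5.
                   | -3  2 |

Its absolute value is |J| = 5 (the area scaling factor).

Substituting x = u + v, y = -3u + 2v into the integrand,

    19x y → -57u^2 - 19u v + 38v^2,

so the integral becomes

    ∬_R (-57u^2 - 19u v + 38v^2) · |J| du dv = ∫_0^1 ∫_0^3 (-285u^2 - 95u v + 190v^2) dv du.

Inner (v): -855u^2 - 855u/2 + 1710.
Outer (u): 4845/4.

Therefore ∬_D (19x y) dx dy = 4845/4.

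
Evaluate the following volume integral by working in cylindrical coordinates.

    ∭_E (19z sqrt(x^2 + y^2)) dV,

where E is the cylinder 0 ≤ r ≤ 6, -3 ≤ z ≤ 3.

In cylindrical coordinates, x = r cos(θ), y = r sin(θ), z = z, and dV = r dr dθ dz.

The integrand becomes 19r z, so

    ∭_E (19z sqrt(x^2 + y^2)) dV = ∫_{0}^{2π} ∫_{0}^{6} ∫_{-3}^{3} (19r z) · r dz dr dθ.

Inner (z): 0.
Middle (r from 0 to 6): 0.
Outer (θ): 0.

Therefore the triple integral equals 0.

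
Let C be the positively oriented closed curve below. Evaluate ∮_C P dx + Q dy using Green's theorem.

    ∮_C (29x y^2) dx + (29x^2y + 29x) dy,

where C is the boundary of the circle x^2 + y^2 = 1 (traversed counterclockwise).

Green's theorem converts the closed line integral into a double integral over the enclosed region D:

    ∮_C P dx + Q dy = ∬_D (∂Q/∂x - ∂P/∂y) dA.

Here P = 29x y^2, Q = 29x^2y + 29x, so

    ∂Q/∂x = 58x y + 29,    ∂P/∂y = 58x y,
    ∂Q/∂x - ∂P/∂y = 29.

D is the region x^2 + y^2 ≤ 1. Evaluating the double integral:

In polar coordinates (x = r cos θ, y = r sin θ, dA = r dr dθ) the integrand becomes 29, so

    ∬_D (29) dA = ∫_0^{2π} ∫_0^{1} (29) · r dr dθ.

Inner (r from 0 to 1): 29/2.
Outer (θ from 0 to 2π): 29π.

Therefore ∮_C P dx + Q dy = 29π.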